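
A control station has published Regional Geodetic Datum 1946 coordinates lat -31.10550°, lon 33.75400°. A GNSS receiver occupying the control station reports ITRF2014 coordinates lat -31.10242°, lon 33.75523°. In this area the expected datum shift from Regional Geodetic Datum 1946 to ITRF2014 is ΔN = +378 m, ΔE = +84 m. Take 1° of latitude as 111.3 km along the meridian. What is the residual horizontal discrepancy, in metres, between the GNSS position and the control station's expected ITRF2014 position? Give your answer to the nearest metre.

48 m

Observed coordinate differences: Δφ = +0.00308°, Δλ = +0.00123°.
Converting to metres (1° lat = 111300 m, cos φ = 0.856217): observed ΔN = 342.8 m, observed ΔE = 117.2 m.
Subtracting the expected shift leaves a residual of 342.8 − (378) = -35.2 m north and 117.2 − (84) = 33.2 m east.
Residual distance = √((-35.2)² + 33.2²) = 48.4 m.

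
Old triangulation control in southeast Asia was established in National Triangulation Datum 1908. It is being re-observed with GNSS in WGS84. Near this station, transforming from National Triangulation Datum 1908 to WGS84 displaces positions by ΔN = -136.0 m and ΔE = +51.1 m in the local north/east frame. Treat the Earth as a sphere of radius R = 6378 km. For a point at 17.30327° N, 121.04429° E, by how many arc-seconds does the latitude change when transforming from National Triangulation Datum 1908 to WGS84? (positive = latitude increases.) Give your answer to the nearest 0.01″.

Δφ = -4.40″

On a sphere of radius R, 1 rad of latitude = R, so Δφ = ΔN / R = -136.0 / 6378000 = -2.1323e-05 rad = -4.398″.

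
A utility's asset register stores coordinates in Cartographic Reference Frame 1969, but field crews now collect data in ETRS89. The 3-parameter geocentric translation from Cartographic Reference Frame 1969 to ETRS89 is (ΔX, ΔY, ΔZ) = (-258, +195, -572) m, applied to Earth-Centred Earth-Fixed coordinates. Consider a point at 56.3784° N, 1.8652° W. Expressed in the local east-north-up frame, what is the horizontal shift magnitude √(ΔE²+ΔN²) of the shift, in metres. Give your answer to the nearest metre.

210 m

The local east axis at (φ, λ) is (−sin λ, cos λ, 0), so ΔE = −sin(-1.8652°)·(-258) + cos(-1.8652°)·195 = 186.50 m.
The local north axis is (−sin φ cos λ, −sin φ sin λ, cos φ), giving ΔN = 214.726 + 5.285 − 316.720 = -96.71 m.
Horizontal magnitude = √(ΔE² + ΔN²) = √(186.50² + (-96.71)²) = 210.08 m.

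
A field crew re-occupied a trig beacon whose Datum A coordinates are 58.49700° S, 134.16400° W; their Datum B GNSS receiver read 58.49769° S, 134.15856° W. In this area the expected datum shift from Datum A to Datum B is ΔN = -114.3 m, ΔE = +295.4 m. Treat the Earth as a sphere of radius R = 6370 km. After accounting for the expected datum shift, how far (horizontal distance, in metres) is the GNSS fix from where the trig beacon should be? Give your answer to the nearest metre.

Observed coordinate differences: Δφ = -0.00069°, Δλ = +0.00544°.
Converting to metres (1° lat = 111177 m, cos φ = 0.522543): observed ΔN = -76.7 m, observed ΔE = 316.0 m.
Subtracting the expected shift leaves a residual of -76.7 − (-114.3) = 37.6 m north and 316.0 − (295.4) = 20.6 m east.
Residual distance = √(37.6² + 20.6²) = 42.9 m.

43 m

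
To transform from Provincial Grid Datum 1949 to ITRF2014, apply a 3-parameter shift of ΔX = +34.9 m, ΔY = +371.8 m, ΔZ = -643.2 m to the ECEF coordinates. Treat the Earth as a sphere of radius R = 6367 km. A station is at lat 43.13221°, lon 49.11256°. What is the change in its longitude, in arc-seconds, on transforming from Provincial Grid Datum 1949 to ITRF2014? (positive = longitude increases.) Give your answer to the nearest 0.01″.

sin φ = 0.683684, cos φ = 0.729778, sin λ = 0.755997, cos λ = 0.654575.
East component: ΔE = −sin λ·ΔX + cos λ·ΔY = −(0.755997)(34.9) + (0.654575)(371.8) = 216.99 m.
1° of latitude spans πR/180 = 111125 m; at latitude φ, 1° of longitude spans that × cos φ = 81096.7 m, so Δλ = 216.99 / 81096.7 × 3600 = 9.632″.

Δλ = 9.63″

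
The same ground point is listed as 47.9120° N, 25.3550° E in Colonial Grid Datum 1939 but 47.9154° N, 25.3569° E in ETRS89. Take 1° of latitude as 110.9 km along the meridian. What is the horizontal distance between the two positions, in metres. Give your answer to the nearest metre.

403 m

Δφ = 47.9154° − 47.9120° = +0.0034°; Δλ = 25.3569° − 25.3550° = +0.0019°.
ΔN = Δφ × 110900 = 377.1 m; ΔE = Δλ × 110900 × cos(47.9120°) = +0.0019 × 110900 × 0.670271 = 141.2 m.
Distance = √(ΔE² + ΔN²) = √(141.2² + 377.1²) = 402.6 m.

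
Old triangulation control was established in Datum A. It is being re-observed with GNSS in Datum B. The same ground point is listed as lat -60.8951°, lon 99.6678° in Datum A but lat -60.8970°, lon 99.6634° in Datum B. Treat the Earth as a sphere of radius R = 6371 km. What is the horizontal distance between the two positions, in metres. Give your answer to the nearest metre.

Δφ = -60.8970° − -60.8951° = -0.0019°; Δλ = 99.6634° − 99.6678° = -0.0044°.
1° along a meridian = πR/180 = 111195 m.
ΔN = Δφ × 111195 = -211.3 m; ΔE = Δλ × 111195 × cos(-60.8951°) = -0.0044 × 111195 × 0.486410 = -238.0 m.
Distance = √(ΔE² + ΔN²) = √((-238.0)² + (-211.3)²) = 318.2 m.

318 m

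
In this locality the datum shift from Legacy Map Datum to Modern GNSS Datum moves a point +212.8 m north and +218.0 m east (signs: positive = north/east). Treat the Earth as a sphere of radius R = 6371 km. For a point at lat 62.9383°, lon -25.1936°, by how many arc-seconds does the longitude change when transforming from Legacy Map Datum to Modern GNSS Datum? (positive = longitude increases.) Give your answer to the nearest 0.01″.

Δλ = 15.51″

At latitude 62.9383°, cos φ = 0.454950.
One radian of longitude at latitude φ spans R cos φ, so Δλ = ΔE / (R cos φ) = 218.0 / (6371000 × 0.454950) = 7.5212e-05 rad = 15.514″.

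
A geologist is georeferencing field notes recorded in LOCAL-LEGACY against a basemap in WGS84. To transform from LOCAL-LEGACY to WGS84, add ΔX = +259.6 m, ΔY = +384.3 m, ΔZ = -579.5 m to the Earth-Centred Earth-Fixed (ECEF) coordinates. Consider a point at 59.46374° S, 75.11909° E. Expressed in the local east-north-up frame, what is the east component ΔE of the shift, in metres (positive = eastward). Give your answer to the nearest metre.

At φ = -59.46374°, λ = 75.11909°: sin φ = -0.861308, cos φ = 0.508084, sin λ = 0.966462, cos λ = 0.256811.
ΔE = −sin λ·ΔX + cos λ·ΔY = −(0.966462)·(259.6) + (0.256811)·(384.3) = -152.20 m.

ΔE = -152 m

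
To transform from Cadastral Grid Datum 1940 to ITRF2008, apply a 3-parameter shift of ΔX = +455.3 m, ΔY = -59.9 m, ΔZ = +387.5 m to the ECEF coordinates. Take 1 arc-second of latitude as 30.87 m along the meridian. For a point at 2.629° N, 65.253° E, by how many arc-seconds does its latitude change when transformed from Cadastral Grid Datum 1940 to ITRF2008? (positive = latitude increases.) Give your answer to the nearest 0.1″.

Δφ = 12.3″

sin φ = 0.045869, cos φ = 0.998947, sin λ = 0.908165, cos λ = 0.418612.
North component: ΔN = −sin φ cos λ·ΔX − sin φ sin λ·ΔY + cos φ·ΔZ = −(0.045869)(0.418612)(455.3) − (0.045869)(0.908165)(-59.9) + (0.998947)(387.5) = 380.85 m.
1° of latitude spans 3600 × 30.87 = 111132 m, so Δφ = 380.85 / 111132 × 3600 = 12.337″.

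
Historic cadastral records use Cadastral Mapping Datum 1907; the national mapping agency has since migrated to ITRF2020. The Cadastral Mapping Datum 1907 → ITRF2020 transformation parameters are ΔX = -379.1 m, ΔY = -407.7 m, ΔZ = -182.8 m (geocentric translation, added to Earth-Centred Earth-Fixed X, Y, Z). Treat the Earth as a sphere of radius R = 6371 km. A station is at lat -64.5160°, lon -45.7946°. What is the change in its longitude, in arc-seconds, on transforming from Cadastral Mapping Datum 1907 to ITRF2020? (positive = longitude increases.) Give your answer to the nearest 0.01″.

Δλ = -41.84″

sin φ = -0.902705, cos φ = 0.430259, sin λ = -0.716845, cos λ = 0.697233.
East component: ΔE = −sin λ·ΔX + cos λ·ΔY = −(-0.716845)(-379.1) + (0.697233)(-407.7) = -556.02 m.
1° of latitude spans πR/180 = 111195 m; at latitude φ, 1° of longitude spans that × cos φ = 47842.6 m, so Δλ = -556.02 / 47842.6 × 3600 = -41.839″.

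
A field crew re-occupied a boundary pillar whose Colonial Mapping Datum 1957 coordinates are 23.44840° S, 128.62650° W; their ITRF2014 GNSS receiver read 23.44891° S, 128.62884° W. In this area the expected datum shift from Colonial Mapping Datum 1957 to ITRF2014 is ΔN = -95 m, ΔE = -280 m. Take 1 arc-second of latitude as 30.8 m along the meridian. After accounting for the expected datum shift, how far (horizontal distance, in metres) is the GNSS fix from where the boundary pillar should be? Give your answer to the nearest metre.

Observed coordinate differences: Δφ = -0.00051°, Δλ = -0.00234°.
Converting to metres (1° lat = 110880 m, cos φ = 0.917419): observed ΔN = -56.5 m, observed ΔE = -238.0 m.
Subtracting the expected shift leaves a residual of -56.5 − (-95) = 38.5 m north and -238.0 − (-280) = 42.0 m east.
Residual distance = √(38.5² + 42.0²) = 56.9 m.

57 m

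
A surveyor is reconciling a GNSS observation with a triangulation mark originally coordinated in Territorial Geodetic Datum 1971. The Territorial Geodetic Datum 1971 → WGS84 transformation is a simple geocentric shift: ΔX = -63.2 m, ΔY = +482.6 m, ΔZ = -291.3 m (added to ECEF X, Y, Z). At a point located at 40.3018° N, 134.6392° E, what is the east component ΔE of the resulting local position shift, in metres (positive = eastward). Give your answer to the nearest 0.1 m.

The local east axis at (φ, λ) is (−sin λ, cos λ, 0), so ΔE = −sin(134.6392°)·(-63.2) + cos(134.6392°)·482.6 = -294.12 m.

ΔE = -294.1 m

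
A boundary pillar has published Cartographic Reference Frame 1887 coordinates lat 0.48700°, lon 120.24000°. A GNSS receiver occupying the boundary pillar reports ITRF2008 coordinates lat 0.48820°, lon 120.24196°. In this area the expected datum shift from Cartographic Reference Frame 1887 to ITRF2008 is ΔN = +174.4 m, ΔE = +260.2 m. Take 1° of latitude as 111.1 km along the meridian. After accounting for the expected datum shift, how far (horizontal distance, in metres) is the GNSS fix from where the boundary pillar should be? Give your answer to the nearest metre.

59 m

Observed coordinate differences: Δφ = +0.00120°, Δλ = +0.00196°.
Converting to metres (1° lat = 111100 m, cos φ = 0.999964): observed ΔN = 133.3 m, observed ΔE = 217.7 m.
Subtracting the expected shift leaves a residual of 133.3 − (174.4) = -41.1 m north and 217.7 − (260.2) = -42.5 m east.
Residual distance = √((-41.1)² + (-42.5)²) = 59.1 m.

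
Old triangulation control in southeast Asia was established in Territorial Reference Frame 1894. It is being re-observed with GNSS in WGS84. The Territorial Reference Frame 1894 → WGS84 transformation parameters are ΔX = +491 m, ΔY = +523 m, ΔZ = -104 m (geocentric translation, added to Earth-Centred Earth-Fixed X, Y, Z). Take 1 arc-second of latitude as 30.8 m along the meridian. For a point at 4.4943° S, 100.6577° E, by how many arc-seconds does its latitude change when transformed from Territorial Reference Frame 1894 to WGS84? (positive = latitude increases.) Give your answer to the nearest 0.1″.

Δφ = -2.3″

sin φ = -0.078360, cos φ = 0.996925, sin λ = 0.982750, cos λ = -0.184941.
North component: ΔN = −sin φ cos λ·ΔX − sin φ sin λ·ΔY + cos φ·ΔZ = −(-0.078360)(-0.184941)(491) − (-0.078360)(0.982750)(523) + (0.996925)(-104) = -70.52 m.
1° of latitude spans 3600 × 30.80 = 110880 m, so Δφ = -70.52 / 110880 × 3600 = -2.290″.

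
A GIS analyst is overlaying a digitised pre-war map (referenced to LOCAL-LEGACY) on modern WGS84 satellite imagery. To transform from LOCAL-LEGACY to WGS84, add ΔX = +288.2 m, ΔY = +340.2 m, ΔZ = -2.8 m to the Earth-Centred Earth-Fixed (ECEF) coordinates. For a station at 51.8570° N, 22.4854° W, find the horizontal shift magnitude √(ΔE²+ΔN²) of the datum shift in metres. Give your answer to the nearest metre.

438 m

At φ = 51.8570°, λ = -22.4854°: sin φ = 0.786472, cos φ = 0.617626, sin λ = -0.382448, cos λ = 0.923977.
ΔE = −sin λ·ΔX + cos λ·ΔY = −(-0.382448)·(288.2) + (0.923977)·(340.2) = 424.56 m.
ΔN = −sin φ cos λ·ΔX − sin φ sin λ·ΔY + cos φ·ΔZ = −(0.786472)(0.923977)(288.2) − (0.786472)(-0.382448)(340.2) + (0.617626)(-2.8) = -108.83 m.
Horizontal magnitude = √(ΔE² + ΔN²) = √(424.56² + (-108.83)²) = 438.29 m.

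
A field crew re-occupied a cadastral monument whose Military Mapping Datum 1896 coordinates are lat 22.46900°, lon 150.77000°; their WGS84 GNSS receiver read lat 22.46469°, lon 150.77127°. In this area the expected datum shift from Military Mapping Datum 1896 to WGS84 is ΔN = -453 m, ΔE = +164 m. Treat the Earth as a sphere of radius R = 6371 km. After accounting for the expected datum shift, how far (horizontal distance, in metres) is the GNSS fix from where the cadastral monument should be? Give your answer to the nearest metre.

43 m

Observed coordinate differences: Δφ = -0.00431°, Δλ = +0.00127°.
Converting to metres (1° lat = 111195 m, cos φ = 0.924086): observed ΔN = -479.3 m, observed ΔE = 130.5 m.
Subtracting the expected shift leaves a residual of -479.3 − (-453) = -26.3 m north and 130.5 − (164) = -33.5 m east.
Residual distance = √((-26.3)² + (-33.5)²) = 42.6 m.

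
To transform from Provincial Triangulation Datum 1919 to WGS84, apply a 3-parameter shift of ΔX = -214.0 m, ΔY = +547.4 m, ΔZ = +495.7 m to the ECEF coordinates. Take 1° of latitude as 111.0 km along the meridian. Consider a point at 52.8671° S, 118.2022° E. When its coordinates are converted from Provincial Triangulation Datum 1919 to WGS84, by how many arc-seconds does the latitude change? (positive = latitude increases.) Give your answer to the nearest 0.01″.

Δφ = 24.79″

sin φ = -0.797237, cos φ = 0.603666, sin λ = 0.881285, cos λ = -0.472585.
North component: ΔN = −sin φ cos λ·ΔX − sin φ sin λ·ΔY + cos φ·ΔZ = −(-0.797237)(-0.472585)(-214.0) − (-0.797237)(0.881285)(547.4) + (0.603666)(495.7) = 764.46 m.
1° of latitude spans 111000 m, so Δφ = 764.46 / 111000 × 3600 = 24.793″.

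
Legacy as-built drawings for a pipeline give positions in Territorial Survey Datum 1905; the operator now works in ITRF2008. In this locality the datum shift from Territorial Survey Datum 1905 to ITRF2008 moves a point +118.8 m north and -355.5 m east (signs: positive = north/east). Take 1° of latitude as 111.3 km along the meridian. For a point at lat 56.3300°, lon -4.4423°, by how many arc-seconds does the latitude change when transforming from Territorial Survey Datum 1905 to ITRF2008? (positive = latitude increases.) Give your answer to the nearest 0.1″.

Δφ = 3.8″

1° of latitude = 111.3 km, so Δφ = 118.8 / 111300 = 0.0010674° = 3.843″.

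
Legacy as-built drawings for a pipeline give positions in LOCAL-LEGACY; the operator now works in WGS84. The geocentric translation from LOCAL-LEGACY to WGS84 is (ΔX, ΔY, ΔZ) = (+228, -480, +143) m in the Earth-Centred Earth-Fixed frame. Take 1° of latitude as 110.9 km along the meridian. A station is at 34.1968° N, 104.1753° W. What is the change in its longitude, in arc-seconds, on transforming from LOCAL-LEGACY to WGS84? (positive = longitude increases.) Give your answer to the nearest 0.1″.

Δλ = 13.3″

sin φ = 0.562037, cos φ = 0.827112, sin λ = -0.969551, cos λ = -0.244889.
East component: ΔE = −sin λ·ΔX + cos λ·ΔY = −(-0.969551)(228) + (-0.244889)(-480) = 338.60 m.
1° of latitude spans 110900 m; at latitude φ, 1° of longitude spans that × cos φ = 91726.7 m, so Δλ = 338.60 / 91726.7 × 3600 = 13.289″.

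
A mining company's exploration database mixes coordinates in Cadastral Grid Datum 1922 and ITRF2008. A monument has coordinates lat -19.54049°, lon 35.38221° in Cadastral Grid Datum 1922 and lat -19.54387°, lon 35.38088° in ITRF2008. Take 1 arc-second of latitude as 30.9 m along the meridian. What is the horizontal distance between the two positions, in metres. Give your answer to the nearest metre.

Δφ = -19.54387° − -19.54049° = -0.00338°; Δλ = 35.38088° − 35.38221° = -0.00133°.
1° of latitude = 3600 × 30.90 = 111240 m.
ΔN = Δφ × 111240 = -376.0 m; ΔE = Δλ × 111240 × cos(-19.54049°) = -0.00133 × 111240 × 0.942405 = -139.4 m.
Distance = √(ΔE² + ΔN²) = √((-139.4)² + (-376.0)²) = 401.0 m.

401 m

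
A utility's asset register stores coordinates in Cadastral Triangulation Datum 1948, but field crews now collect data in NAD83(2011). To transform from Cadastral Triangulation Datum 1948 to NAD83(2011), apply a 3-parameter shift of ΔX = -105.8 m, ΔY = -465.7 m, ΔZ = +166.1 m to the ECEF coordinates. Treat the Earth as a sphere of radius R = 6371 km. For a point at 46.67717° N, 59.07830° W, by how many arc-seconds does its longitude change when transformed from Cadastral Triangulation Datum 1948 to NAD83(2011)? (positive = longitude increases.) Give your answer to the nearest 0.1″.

sin φ = 0.727499, cos φ = 0.686108, sin λ = -0.857870, cos λ = 0.513866.
East component: ΔE = −sin λ·ΔX + cos λ·ΔY = −(-0.857870)(-105.8) + (0.513866)(-465.7) = -330.07 m.
1° of latitude spans πR/180 = 111195 m; at latitude φ, 1° of longitude spans that × cos φ = 76291.8 m, so Δλ = -330.07 / 76291.8 × 3600 = -15.575″.

Δλ = -15.6″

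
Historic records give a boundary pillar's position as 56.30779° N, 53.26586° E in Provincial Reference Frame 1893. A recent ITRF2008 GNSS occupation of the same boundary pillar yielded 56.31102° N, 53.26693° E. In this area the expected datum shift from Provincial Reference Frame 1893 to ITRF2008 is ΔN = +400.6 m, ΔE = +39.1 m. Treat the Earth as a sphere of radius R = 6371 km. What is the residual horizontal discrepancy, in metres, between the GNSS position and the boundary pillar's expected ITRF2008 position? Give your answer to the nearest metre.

49 m

Observed coordinate differences: Δφ = +0.00323°, Δλ = +0.00107°.
Converting to metres (1° lat = 111195 m, cos φ = 0.554731): observed ΔN = 359.2 m, observed ΔE = 66.0 m.
Subtracting the expected shift leaves a residual of 359.2 − (400.6) = -41.4 m north and 66.0 − (39.1) = 26.9 m east.
Residual distance = √((-41.4)² + 26.9²) = 49.4 m.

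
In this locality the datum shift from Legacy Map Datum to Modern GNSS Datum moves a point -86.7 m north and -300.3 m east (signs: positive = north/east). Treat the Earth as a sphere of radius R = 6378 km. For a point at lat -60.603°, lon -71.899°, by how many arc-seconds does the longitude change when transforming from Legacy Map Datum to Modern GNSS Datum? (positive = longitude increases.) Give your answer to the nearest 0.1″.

At latitude -60.603°, cos φ = 0.490858.
One radian of longitude at latitude φ spans R cos φ, so Δλ = ΔE / (R cos φ) = -300.3 / (6378000 × 0.490858) = -9.5921e-05 rad = -19.785″.

Δλ = -19.8″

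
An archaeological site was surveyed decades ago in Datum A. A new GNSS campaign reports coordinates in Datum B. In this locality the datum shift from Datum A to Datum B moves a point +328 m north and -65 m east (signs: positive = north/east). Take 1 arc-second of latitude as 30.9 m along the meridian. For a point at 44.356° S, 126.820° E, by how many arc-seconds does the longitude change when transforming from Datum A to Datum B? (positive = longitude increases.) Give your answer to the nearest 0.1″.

Δλ = -2.9″

At latitude -44.356°, cos φ = 0.715010.
1″ of longitude at this latitude = 30.90 × cos φ = 22.0938 m, so Δλ = -65.0 / 22.0938 = -2.942″.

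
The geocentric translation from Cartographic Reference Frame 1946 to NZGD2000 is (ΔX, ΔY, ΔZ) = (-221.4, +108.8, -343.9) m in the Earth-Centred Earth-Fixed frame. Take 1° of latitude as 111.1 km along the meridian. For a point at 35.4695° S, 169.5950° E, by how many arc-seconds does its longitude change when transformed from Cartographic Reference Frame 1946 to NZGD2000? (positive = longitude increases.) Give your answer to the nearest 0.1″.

sin φ = -0.580269, cos φ = 0.814425, sin λ = 0.180605, cos λ = -0.983556.
East component: ΔE = −sin λ·ΔX + cos λ·ΔY = −(0.180605)(-221.4) + (-0.983556)(108.8) = -67.02 m.
1° of latitude spans 111100 m; at latitude φ, 1° of longitude spans that × cos φ = 90482.6 m, so Δλ = -67.02 / 90482.6 × 3600 = -2.667″.

Δλ = -2.7″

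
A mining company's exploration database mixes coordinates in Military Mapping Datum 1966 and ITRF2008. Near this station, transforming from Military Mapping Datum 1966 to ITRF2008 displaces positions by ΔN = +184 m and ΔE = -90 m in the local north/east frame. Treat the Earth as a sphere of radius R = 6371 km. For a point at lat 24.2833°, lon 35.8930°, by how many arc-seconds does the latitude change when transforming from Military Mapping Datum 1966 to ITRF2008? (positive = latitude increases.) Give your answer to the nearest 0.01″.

Δφ = 5.96″

On a sphere of radius R, 1 rad of latitude = R, so Δφ = ΔN / R = 184.0 / 6371000 = 2.8881e-05 rad = 5.957″.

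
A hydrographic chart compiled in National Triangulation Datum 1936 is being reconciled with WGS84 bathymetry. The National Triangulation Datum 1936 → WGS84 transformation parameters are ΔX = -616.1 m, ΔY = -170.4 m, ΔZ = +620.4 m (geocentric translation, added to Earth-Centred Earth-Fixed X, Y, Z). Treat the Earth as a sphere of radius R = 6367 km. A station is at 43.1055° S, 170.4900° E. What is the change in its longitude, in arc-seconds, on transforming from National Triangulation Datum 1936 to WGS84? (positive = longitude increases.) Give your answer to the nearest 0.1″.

Δλ = 12.0″

sin φ = -0.683344, cos φ = 0.730097, sin λ = 0.165220, cos λ = -0.986257.
East component: ΔE = −sin λ·ΔX + cos λ·ΔY = −(0.165220)(-616.1) + (-0.986257)(-170.4) = 269.85 m.
1° of latitude spans πR/180 = 111125 m; at latitude φ, 1° of longitude spans that × cos φ = 81132.1 m, so Δλ = 269.85 / 81132.1 × 3600 = 11.974″.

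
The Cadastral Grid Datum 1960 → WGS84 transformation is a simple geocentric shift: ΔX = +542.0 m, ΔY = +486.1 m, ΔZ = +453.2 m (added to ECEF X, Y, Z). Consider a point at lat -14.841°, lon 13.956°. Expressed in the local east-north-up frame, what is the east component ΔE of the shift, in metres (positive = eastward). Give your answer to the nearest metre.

The local east axis at (φ, λ) is (−sin λ, cos λ, 0), so ΔE = −sin(13.956°)·542.0 + cos(13.956°)·486.1 = 341.03 m.

ΔE = 341 m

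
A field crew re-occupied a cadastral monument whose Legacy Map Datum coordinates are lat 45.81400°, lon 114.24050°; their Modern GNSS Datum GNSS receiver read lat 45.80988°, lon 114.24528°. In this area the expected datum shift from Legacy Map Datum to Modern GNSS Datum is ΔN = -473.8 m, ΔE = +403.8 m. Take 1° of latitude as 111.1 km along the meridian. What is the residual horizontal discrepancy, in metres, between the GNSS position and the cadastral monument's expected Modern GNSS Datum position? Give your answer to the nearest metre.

Observed coordinate differences: Δφ = -0.00412°, Δλ = +0.00478°.
Converting to metres (1° lat = 111100 m, cos φ = 0.696990): observed ΔN = -457.7 m, observed ΔE = 370.1 m.
Subtracting the expected shift leaves a residual of -457.7 − (-473.8) = 16.1 m north and 370.1 − (403.8) = -33.7 m east.
Residual distance = √(16.1² + (-33.7)²) = 37.3 m.

37 m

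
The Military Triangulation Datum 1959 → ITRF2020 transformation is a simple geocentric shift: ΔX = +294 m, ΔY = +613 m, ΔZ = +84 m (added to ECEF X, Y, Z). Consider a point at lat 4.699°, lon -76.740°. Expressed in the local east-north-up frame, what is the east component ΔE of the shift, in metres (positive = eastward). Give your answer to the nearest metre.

At φ = 4.699°, λ = -76.740°: sin φ = 0.081921, cos φ = 0.996639, sin λ = -0.973339, cos λ = 0.229370.
ΔE = −sin λ·ΔX + cos λ·ΔY = −(-0.973339)·(294) + (0.229370)·(613) = 426.77 m.

ΔE = 427 m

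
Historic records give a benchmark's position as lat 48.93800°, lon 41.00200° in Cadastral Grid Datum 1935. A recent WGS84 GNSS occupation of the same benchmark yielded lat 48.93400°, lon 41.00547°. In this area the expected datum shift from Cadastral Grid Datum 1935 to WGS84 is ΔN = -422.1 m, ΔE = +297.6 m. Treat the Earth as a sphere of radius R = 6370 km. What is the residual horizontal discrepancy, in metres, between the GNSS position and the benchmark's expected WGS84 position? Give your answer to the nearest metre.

50 m

Observed coordinate differences: Δφ = -0.00400°, Δλ = +0.00347°.
Converting to metres (1° lat = 111177 m, cos φ = 0.656875): observed ΔN = -444.7 m, observed ΔE = 253.4 m.
Subtracting the expected shift leaves a residual of -444.7 − (-422.1) = -22.6 m north and 253.4 − (297.6) = -44.2 m east.
Residual distance = √((-22.6)² + (-44.2)²) = 49.6 m.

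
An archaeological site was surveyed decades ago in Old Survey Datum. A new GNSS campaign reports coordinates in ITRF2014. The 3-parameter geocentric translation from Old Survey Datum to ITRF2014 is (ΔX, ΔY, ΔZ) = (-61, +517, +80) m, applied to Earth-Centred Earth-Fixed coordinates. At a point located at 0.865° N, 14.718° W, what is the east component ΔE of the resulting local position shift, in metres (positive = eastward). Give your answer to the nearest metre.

The local east axis at (φ, λ) is (−sin λ, cos λ, 0), so ΔE = −sin(-14.718°)·(-61) + cos(-14.718°)·517 = 484.54 m.

ΔE = 485 m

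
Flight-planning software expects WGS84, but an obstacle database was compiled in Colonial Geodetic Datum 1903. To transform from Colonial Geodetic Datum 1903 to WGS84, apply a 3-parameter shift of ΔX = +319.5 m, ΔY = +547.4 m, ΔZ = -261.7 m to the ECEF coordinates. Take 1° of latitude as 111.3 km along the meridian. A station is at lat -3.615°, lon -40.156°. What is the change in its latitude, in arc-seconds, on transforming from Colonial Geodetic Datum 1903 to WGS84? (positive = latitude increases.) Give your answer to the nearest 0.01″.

sin φ = -0.063052, cos φ = 0.998010, sin λ = -0.644871, cos λ = 0.764291.
North component: ΔN = −sin φ cos λ·ΔX − sin φ sin λ·ΔY + cos φ·ΔZ = −(-0.063052)(0.764291)(319.5) − (-0.063052)(-0.644871)(547.4) + (0.998010)(-261.7) = -268.04 m.
1° of latitude spans 111300 m, so Δφ = -268.04 / 111300 × 3600 = -8.670″.

Δφ = -8.67″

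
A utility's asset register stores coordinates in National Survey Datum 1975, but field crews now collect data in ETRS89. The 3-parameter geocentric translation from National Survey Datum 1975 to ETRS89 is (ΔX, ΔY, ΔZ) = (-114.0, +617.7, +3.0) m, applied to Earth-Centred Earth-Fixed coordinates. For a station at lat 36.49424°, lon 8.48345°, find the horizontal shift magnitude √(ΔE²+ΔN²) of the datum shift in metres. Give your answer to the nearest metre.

At φ = 36.49424°, λ = 8.48345°: sin φ = 0.594742, cos φ = 0.803917, sin λ = 0.147524, cos λ = 0.989059.
ΔE = −sin λ·ΔX + cos λ·ΔY = −(0.147524)·(-114.0) + (0.989059)·(617.7) = 627.76 m.
ΔN = −sin φ cos λ·ΔX − sin φ sin λ·ΔY + cos φ·ΔZ = −(0.594742)(0.989059)(-114.0) − (0.594742)(0.147524)(617.7) + (0.803917)(3.0) = 15.27 m.
Horizontal magnitude = √(ΔE² + ΔN²) = √(627.76² + 15.27²) = 627.94 m.

628 m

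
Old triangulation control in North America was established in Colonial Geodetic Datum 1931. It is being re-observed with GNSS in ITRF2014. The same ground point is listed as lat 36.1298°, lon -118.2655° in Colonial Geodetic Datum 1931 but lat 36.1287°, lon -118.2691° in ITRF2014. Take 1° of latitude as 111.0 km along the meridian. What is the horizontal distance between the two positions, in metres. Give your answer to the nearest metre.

345 m

Δφ = 36.1287° − 36.1298° = -0.0011°; Δλ = -118.2691° − -118.2655° = -0.0036°.
ΔN = Δφ × 111000 = -122.1 m; ΔE = Δλ × 111000 × cos(36.1298°) = -0.0036 × 111000 × 0.807683 = -322.8 m.
Distance = √(ΔE² + ΔN²) = √((-322.8)² + (-122.1)²) = 345.1 m.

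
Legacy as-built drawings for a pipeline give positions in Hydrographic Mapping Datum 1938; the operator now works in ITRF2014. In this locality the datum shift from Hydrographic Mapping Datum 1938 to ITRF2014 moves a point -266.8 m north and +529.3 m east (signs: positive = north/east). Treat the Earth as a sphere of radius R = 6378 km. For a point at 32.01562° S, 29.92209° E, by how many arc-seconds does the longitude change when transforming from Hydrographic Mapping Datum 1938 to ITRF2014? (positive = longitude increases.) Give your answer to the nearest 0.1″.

At latitude -32.01562°, cos φ = 0.847904.
One radian of longitude at latitude φ spans R cos φ, so Δλ = ΔE / (R cos φ) = 529.3 / (6378000 × 0.847904) = 9.7875e-05 rad = 20.188″.

Δλ = 20.2″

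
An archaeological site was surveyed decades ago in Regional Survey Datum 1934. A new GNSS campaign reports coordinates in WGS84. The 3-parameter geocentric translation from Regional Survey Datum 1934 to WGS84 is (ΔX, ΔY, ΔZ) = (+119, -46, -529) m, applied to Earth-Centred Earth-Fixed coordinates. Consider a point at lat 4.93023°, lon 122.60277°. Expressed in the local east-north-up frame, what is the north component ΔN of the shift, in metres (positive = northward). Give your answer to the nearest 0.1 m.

The local north axis is (−sin φ cos λ, −sin φ sin λ, cos φ), giving ΔN = 5.511 + 3.330 − 527.043 = -518.20 m.

ΔN = -518.2 m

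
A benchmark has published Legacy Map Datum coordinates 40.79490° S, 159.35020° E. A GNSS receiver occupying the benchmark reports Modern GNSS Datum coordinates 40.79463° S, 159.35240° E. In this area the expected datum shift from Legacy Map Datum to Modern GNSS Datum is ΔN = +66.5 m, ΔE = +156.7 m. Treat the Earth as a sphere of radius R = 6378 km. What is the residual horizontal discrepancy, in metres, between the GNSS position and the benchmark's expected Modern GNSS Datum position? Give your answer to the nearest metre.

Observed coordinate differences: Δφ = +0.00027°, Δλ = +0.00220°.
Converting to metres (1° lat = 111317 m, cos φ = 0.757053): observed ΔN = 30.1 m, observed ΔE = 185.4 m.
Subtracting the expected shift leaves a residual of 30.1 − (66.5) = -36.4 m north and 185.4 − (156.7) = 28.7 m east.
Residual distance = √((-36.4)² + 28.7²) = 46.4 m.

46 m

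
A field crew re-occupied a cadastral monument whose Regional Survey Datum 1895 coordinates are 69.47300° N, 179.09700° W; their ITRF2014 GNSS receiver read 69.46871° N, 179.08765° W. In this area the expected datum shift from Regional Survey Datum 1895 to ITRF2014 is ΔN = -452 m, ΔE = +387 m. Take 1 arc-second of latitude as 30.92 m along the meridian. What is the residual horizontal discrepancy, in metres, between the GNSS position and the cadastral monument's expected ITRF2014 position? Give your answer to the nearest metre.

Observed coordinate differences: Δφ = -0.00429°, Δλ = +0.00935°.
Converting to metres (1° lat = 111312 m, cos φ = 0.350649): observed ΔN = -477.5 m, observed ΔE = 364.9 m.
Subtracting the expected shift leaves a residual of -477.5 − (-452) = -25.5 m north and 364.9 − (387) = -22.1 m east.
Residual distance = √((-25.5)² + (-22.1)²) = 33.7 m.

34 m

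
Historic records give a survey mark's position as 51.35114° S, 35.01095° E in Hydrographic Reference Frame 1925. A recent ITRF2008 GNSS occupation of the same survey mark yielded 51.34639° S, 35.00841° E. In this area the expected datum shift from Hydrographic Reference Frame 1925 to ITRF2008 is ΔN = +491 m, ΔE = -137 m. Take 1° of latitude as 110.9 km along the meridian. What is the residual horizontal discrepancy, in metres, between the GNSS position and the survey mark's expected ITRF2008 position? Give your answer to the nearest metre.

53 m

Observed coordinate differences: Δφ = +0.00475°, Δλ = -0.00254°.
Converting to metres (1° lat = 110900 m, cos φ = 0.624546): observed ΔN = 526.8 m, observed ΔE = -175.9 m.
Subtracting the expected shift leaves a residual of 526.8 − (491) = 35.8 m north and -175.9 − (-137) = -38.9 m east.
Residual distance = √(35.8² + (-38.9)²) = 52.9 m.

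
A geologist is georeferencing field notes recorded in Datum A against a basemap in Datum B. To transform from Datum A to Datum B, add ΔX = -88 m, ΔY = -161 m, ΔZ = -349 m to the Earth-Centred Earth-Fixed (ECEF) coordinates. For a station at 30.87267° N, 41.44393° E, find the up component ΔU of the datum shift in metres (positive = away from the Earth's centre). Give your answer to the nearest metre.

The local up (radial) axis is (cos φ cos λ, cos φ sin λ, sin φ), giving ΔU = -56.619 − 91.465 − 179.083 = -327.17 m.

ΔU = -327 m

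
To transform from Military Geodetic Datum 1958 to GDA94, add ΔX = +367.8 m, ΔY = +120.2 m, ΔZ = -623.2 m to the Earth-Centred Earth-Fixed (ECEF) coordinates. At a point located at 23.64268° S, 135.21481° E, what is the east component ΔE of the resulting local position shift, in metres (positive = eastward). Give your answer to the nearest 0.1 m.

At φ = -23.64268°, λ = 135.21481°: sin φ = -0.401032, cos φ = 0.916064, sin λ = 0.704451, cos λ = -0.709753.
ΔE = −sin λ·ΔX + cos λ·ΔY = −(0.704451)·(367.8) + (-0.709753)·(120.2) = -344.41 m.

ΔE = -344.4 m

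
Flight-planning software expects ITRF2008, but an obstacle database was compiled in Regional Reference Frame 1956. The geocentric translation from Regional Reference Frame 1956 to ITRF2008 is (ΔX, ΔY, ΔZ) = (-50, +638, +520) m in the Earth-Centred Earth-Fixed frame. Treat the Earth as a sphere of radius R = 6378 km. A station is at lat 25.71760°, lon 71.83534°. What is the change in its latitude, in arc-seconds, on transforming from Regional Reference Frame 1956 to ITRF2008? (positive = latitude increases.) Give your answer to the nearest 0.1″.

Δφ = 6.9″

sin φ = 0.433936, cos φ = 0.900944, sin λ = 0.950165, cos λ = 0.311749.
North component: ΔN = −sin φ cos λ·ΔX − sin φ sin λ·ΔY + cos φ·ΔZ = −(0.433936)(0.311749)(-50) − (0.433936)(0.950165)(638) + (0.900944)(520) = 212.20 m.
1° of latitude spans πR/180 = 111317 m, so Δφ = 212.20 / 111317 × 3600 = 6.863″.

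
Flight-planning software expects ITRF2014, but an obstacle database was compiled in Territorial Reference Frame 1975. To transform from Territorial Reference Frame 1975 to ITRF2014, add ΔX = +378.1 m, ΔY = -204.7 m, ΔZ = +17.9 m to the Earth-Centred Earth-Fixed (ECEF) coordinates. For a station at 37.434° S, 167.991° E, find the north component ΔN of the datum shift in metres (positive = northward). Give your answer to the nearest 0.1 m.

At φ = -37.434°, λ = 167.991°: sin φ = -0.607847, cos φ = 0.794054, sin λ = 0.208065, cos λ = -0.978115.
ΔN = −sin φ cos λ·ΔX − sin φ sin λ·ΔY + cos φ·ΔZ = −(-0.607847)(-0.978115)(378.1) − (-0.607847)(0.208065)(-204.7) + (0.794054)(17.9) = -236.47 m.

ΔN = -236.5 m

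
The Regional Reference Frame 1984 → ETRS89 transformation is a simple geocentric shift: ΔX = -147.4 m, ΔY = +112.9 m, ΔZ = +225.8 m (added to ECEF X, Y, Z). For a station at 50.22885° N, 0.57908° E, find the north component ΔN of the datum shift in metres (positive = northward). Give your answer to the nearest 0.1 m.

The local north axis is (−sin φ cos λ, −sin φ sin λ, cos φ), giving ΔN = 113.287 − 0.877 + 144.449 = 256.86 m.

ΔN = 256.9 m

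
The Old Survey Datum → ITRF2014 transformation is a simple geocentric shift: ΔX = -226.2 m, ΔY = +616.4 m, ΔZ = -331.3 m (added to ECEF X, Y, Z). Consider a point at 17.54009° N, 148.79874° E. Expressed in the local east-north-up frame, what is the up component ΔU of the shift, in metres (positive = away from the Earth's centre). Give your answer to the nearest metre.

At φ = 17.54009°, λ = 148.79874°: sin φ = 0.301373, cos φ = 0.953506, sin λ = 0.518046, cos λ = -0.855353.
ΔU = cos φ cos λ·ΔX + cos φ sin λ·ΔY + sin φ·ΔZ = (0.953506)(-0.855353)(-226.2) + (0.953506)(0.518046)(616.4) + (0.301373)(-331.3) = 389.12 m.

ΔU = 389 m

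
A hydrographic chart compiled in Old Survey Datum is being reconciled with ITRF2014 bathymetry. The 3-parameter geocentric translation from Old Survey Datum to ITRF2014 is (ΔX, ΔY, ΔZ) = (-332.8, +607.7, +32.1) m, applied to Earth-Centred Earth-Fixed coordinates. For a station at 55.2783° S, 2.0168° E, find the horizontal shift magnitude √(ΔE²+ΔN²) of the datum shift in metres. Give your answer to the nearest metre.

663 m

The local east axis at (φ, λ) is (−sin λ, cos λ, 0), so ΔE = −sin(2.0168°)·(-332.8) + cos(2.0168°)·607.7 = 619.04 m.
The local north axis is (−sin φ cos λ, −sin φ sin λ, cos φ), giving ΔN = -273.368 + 17.578 + 18.284 = -237.51 m.
Horizontal magnitude = √(ΔE² + ΔN²) = √(619.04² + (-237.51)²) = 663.03 m.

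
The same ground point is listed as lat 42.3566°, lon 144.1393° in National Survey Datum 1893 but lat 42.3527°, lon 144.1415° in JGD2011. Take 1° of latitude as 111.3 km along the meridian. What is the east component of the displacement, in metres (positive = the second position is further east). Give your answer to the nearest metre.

ΔE = 181 m

Δφ = 42.3527° − 42.3566° = -0.0039°; Δλ = 144.1415° − 144.1393° = +0.0022°.
ΔN = Δφ × 111300 = -434.1 m; ΔE = Δλ × 111300 × cos(42.3566°) = +0.0022 × 111300 × 0.738966 = 180.9 m.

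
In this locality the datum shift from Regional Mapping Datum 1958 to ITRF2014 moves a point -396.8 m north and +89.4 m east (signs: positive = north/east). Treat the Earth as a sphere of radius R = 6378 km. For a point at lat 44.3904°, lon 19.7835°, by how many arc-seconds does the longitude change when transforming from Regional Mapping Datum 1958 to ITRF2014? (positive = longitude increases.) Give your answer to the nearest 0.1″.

Δλ = 4.0″

At latitude 44.3904°, cos φ = 0.714590.
One radian of longitude at latitude φ spans R cos φ, so Δλ = ΔE / (R cos φ) = 89.4 / (6378000 × 0.714590) = 1.9615e-05 rad = 4.046″.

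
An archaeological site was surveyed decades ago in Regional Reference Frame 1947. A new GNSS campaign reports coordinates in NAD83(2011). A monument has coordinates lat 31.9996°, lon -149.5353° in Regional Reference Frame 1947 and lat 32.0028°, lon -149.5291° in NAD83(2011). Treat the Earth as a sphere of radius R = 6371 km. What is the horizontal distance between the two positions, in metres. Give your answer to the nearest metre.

Δφ = 32.0028° − 31.9996° = +0.0032°; Δλ = -149.5291° − -149.5353° = +0.0062°.
1° along a meridian = πR/180 = 111195 m.
ΔN = Δφ × 111195 = 355.8 m; ΔE = Δλ × 111195 × cos(31.9996°) = +0.0062 × 111195 × 0.848052 = 584.7 m.
Distance = √(ΔE² + ΔN²) = √(584.7² + 355.8²) = 684.4 m.

684 m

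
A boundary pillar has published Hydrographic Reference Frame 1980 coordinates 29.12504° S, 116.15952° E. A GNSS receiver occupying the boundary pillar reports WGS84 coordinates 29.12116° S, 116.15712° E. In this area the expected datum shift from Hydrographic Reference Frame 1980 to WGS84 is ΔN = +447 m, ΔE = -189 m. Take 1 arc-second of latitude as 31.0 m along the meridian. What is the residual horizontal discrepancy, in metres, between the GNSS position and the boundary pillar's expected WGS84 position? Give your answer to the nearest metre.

47 m

Observed coordinate differences: Δφ = +0.00388°, Δλ = -0.00240°.
Converting to metres (1° lat = 111600 m, cos φ = 0.873560): observed ΔN = 433.0 m, observed ΔE = -234.0 m.
Subtracting the expected shift leaves a residual of 433.0 − (447) = -14.0 m north and -234.0 − (-189) = -45.0 m east.
Residual distance = √((-14.0)² + (-45.0)²) = 47.1 m.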